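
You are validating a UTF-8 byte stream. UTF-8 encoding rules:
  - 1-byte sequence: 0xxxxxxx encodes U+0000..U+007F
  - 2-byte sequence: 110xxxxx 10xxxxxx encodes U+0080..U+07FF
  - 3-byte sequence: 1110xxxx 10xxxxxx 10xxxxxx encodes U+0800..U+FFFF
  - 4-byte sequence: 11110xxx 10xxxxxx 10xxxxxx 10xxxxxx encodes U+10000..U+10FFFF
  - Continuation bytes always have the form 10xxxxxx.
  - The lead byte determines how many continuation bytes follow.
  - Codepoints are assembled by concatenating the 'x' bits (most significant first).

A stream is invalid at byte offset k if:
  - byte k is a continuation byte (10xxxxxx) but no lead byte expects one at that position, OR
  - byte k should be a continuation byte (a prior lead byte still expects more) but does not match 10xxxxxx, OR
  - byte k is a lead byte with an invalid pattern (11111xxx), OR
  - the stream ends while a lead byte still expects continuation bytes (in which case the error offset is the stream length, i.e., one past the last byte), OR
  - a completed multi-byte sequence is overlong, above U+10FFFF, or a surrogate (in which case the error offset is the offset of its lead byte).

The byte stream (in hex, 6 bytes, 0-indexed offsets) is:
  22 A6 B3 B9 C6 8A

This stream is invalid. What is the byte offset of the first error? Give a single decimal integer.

Answer: 1

Derivation:
Byte[0]=22: 1-byte ASCII. cp=U+0022
Byte[1]=A6: INVALID lead byte (not 0xxx/110x/1110/11110)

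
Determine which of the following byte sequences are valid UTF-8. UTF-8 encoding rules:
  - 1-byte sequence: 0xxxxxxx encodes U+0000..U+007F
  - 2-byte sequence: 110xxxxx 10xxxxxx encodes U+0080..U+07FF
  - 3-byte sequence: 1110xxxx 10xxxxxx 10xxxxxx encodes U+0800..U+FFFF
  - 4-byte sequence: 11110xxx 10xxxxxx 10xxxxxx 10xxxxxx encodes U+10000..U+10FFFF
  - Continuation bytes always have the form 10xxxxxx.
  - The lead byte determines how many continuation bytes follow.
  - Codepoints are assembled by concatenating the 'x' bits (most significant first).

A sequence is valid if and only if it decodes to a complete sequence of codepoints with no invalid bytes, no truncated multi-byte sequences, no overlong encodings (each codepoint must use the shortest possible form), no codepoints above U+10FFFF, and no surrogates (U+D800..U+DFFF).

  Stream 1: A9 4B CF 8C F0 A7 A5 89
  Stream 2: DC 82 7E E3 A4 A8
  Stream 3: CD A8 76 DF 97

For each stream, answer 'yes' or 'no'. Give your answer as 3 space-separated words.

Stream 1: error at byte offset 0. INVALID
Stream 2: decodes cleanly. VALID
Stream 3: decodes cleanly. VALID

Answer: no yes yes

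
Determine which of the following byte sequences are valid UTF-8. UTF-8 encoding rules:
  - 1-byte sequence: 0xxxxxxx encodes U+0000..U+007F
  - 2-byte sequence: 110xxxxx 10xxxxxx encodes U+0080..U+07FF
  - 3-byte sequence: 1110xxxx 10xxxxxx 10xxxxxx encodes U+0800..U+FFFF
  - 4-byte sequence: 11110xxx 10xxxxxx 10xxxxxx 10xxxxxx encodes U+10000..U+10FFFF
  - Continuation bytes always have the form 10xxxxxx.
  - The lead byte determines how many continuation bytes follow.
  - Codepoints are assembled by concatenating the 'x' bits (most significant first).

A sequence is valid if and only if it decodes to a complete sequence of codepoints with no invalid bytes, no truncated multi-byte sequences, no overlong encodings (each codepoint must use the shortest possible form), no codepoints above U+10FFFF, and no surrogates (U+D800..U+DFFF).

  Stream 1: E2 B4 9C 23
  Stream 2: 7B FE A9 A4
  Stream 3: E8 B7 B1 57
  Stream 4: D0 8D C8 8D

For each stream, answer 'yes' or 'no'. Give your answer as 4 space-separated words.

Stream 1: decodes cleanly. VALID
Stream 2: error at byte offset 1. INVALID
Stream 3: decodes cleanly. VALID
Stream 4: decodes cleanly. VALID

Answer: yes no yes yes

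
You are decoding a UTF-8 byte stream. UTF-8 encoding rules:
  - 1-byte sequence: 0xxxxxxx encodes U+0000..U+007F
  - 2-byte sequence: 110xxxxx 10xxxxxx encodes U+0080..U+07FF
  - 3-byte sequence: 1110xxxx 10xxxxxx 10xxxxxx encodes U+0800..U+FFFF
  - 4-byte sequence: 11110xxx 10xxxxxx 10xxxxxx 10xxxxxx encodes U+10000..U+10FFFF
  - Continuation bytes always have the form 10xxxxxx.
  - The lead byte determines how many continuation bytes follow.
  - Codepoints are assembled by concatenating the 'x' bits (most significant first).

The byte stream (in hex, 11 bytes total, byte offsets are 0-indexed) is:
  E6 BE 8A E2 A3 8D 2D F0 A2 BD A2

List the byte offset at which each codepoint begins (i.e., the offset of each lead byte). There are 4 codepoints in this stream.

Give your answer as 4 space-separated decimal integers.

Answer: 0 3 6 7

Derivation:
Byte[0]=E6: 3-byte lead, need 2 cont bytes. acc=0x6
Byte[1]=BE: continuation. acc=(acc<<6)|0x3E=0x1BE
Byte[2]=8A: continuation. acc=(acc<<6)|0x0A=0x6F8A
Completed: cp=U+6F8A (starts at byte 0)
Byte[3]=E2: 3-byte lead, need 2 cont bytes. acc=0x2
Byte[4]=A3: continuation. acc=(acc<<6)|0x23=0xA3
Byte[5]=8D: continuation. acc=(acc<<6)|0x0D=0x28CD
Completed: cp=U+28CD (starts at byte 3)
Byte[6]=2D: 1-byte ASCII. cp=U+002D
Byte[7]=F0: 4-byte lead, need 3 cont bytes. acc=0x0
Byte[8]=A2: continuation. acc=(acc<<6)|0x22=0x22
Byte[9]=BD: continuation. acc=(acc<<6)|0x3D=0x8BD
Byte[10]=A2: continuation. acc=(acc<<6)|0x22=0x22F62
Completed: cp=U+22F62 (starts at byte 7)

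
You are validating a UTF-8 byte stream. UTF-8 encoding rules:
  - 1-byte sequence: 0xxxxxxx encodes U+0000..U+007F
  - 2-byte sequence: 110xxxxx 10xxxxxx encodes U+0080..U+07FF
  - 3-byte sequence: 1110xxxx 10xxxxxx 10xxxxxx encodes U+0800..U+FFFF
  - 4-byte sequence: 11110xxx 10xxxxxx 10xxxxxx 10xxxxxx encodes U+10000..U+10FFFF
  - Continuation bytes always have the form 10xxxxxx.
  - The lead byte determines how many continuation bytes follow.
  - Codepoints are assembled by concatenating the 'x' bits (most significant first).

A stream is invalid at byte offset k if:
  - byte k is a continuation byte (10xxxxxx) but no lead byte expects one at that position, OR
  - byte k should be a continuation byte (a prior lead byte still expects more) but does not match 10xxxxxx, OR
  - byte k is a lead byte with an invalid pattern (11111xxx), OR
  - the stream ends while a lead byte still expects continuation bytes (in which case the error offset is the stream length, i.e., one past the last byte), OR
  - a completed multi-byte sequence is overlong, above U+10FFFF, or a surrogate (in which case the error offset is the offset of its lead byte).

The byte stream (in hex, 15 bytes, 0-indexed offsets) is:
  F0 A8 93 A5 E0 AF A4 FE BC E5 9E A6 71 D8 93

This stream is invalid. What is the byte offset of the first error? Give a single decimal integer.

Byte[0]=F0: 4-byte lead, need 3 cont bytes. acc=0x0
Byte[1]=A8: continuation. acc=(acc<<6)|0x28=0x28
Byte[2]=93: continuation. acc=(acc<<6)|0x13=0xA13
Byte[3]=A5: continuation. acc=(acc<<6)|0x25=0x284E5
Completed: cp=U+284E5 (starts at byte 0)
Byte[4]=E0: 3-byte lead, need 2 cont bytes. acc=0x0
Byte[5]=AF: continuation. acc=(acc<<6)|0x2F=0x2F
Byte[6]=A4: continuation. acc=(acc<<6)|0x24=0xBE4
Completed: cp=U+0BE4 (starts at byte 4)
Byte[7]=FE: INVALID lead byte (not 0xxx/110x/1110/11110)

Answer: 7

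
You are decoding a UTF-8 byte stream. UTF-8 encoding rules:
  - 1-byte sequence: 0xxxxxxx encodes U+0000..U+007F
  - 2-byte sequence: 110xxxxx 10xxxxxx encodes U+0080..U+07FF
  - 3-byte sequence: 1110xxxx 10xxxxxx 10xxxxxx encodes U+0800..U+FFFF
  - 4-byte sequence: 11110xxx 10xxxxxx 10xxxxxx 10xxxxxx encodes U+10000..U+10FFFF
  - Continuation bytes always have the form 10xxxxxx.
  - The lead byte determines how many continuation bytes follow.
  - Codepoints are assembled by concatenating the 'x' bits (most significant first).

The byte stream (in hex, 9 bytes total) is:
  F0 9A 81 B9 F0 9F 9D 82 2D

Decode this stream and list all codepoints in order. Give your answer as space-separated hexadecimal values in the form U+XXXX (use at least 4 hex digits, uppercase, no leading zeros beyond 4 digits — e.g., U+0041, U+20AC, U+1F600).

Answer: U+1A079 U+1F742 U+002D

Derivation:
Byte[0]=F0: 4-byte lead, need 3 cont bytes. acc=0x0
Byte[1]=9A: continuation. acc=(acc<<6)|0x1A=0x1A
Byte[2]=81: continuation. acc=(acc<<6)|0x01=0x681
Byte[3]=B9: continuation. acc=(acc<<6)|0x39=0x1A079
Completed: cp=U+1A079 (starts at byte 0)
Byte[4]=F0: 4-byte lead, need 3 cont bytes. acc=0x0
Byte[5]=9F: continuation. acc=(acc<<6)|0x1F=0x1F
Byte[6]=9D: continuation. acc=(acc<<6)|0x1D=0x7DD
Byte[7]=82: continuation. acc=(acc<<6)|0x02=0x1F742
Completed: cp=U+1F742 (starts at byte 4)
Byte[8]=2D: 1-byte ASCII. cp=U+002D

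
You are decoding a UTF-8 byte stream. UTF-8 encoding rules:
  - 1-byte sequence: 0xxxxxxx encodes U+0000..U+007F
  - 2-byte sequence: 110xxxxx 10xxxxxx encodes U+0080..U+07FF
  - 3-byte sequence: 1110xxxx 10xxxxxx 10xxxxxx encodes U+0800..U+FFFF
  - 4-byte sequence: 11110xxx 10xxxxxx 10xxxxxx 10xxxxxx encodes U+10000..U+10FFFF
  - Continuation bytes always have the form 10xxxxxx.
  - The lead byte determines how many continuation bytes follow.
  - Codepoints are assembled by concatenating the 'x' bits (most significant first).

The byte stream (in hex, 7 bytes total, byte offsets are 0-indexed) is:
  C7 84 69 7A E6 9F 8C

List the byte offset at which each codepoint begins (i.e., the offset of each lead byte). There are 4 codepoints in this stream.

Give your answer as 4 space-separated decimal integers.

Byte[0]=C7: 2-byte lead, need 1 cont bytes. acc=0x7
Byte[1]=84: continuation. acc=(acc<<6)|0x04=0x1C4
Completed: cp=U+01C4 (starts at byte 0)
Byte[2]=69: 1-byte ASCII. cp=U+0069
Byte[3]=7A: 1-byte ASCII. cp=U+007A
Byte[4]=E6: 3-byte lead, need 2 cont bytes. acc=0x6
Byte[5]=9F: continuation. acc=(acc<<6)|0x1F=0x19F
Byte[6]=8C: continuation. acc=(acc<<6)|0x0C=0x67CC
Completed: cp=U+67CC (starts at byte 4)

Answer: 0 2 3 4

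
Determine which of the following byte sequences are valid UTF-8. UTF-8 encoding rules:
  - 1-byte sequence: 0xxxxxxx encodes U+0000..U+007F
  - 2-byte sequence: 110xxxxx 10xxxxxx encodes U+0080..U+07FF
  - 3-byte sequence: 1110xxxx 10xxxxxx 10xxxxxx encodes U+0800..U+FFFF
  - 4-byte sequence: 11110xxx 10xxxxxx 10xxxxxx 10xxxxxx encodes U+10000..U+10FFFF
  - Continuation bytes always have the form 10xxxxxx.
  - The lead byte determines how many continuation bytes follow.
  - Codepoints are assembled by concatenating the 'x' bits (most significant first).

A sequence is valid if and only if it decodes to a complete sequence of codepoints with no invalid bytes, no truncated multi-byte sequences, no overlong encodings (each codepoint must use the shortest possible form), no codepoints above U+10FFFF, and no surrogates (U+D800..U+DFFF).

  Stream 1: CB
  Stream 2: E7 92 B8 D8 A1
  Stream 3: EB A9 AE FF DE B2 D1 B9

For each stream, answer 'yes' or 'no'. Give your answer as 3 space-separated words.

Stream 1: error at byte offset 1. INVALID
Stream 2: decodes cleanly. VALID
Stream 3: error at byte offset 3. INVALID

Answer: no yes no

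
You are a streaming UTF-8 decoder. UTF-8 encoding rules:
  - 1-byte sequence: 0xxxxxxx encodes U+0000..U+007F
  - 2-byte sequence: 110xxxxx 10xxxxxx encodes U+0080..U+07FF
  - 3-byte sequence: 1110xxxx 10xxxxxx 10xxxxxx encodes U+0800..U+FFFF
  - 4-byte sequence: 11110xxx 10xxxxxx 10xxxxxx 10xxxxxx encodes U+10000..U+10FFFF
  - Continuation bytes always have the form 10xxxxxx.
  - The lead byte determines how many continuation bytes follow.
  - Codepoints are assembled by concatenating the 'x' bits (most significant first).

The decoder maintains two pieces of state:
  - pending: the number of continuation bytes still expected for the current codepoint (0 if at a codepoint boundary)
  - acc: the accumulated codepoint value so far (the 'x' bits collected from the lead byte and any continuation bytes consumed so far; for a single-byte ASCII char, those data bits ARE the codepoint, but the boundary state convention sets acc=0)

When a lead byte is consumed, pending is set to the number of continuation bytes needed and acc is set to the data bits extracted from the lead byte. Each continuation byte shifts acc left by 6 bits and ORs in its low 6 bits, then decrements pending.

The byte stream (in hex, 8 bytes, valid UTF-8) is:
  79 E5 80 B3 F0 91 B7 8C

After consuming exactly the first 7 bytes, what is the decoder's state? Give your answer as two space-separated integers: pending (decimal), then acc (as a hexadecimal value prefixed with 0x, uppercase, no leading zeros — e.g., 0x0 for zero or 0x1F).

Byte[0]=79: 1-byte. pending=0, acc=0x0
Byte[1]=E5: 3-byte lead. pending=2, acc=0x5
Byte[2]=80: continuation. acc=(acc<<6)|0x00=0x140, pending=1
Byte[3]=B3: continuation. acc=(acc<<6)|0x33=0x5033, pending=0
Byte[4]=F0: 4-byte lead. pending=3, acc=0x0
Byte[5]=91: continuation. acc=(acc<<6)|0x11=0x11, pending=2
Byte[6]=B7: continuation. acc=(acc<<6)|0x37=0x477, pending=1

Answer: 1 0x477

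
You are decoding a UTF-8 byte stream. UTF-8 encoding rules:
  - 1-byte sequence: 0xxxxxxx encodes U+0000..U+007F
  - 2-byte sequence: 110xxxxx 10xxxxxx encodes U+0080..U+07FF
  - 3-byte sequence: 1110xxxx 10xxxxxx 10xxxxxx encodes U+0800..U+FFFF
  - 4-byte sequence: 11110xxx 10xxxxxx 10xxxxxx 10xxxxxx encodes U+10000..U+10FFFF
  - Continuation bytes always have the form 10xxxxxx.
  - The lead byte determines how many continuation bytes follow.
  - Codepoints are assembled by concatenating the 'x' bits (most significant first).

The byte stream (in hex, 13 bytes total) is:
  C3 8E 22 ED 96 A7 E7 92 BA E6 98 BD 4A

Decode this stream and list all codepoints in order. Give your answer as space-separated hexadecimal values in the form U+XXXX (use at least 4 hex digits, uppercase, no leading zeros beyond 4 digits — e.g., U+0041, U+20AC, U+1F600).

Answer: U+00CE U+0022 U+D5A7 U+74BA U+663D U+004A

Derivation:
Byte[0]=C3: 2-byte lead, need 1 cont bytes. acc=0x3
Byte[1]=8E: continuation. acc=(acc<<6)|0x0E=0xCE
Completed: cp=U+00CE (starts at byte 0)
Byte[2]=22: 1-byte ASCII. cp=U+0022
Byte[3]=ED: 3-byte lead, need 2 cont bytes. acc=0xD
Byte[4]=96: continuation. acc=(acc<<6)|0x16=0x356
Byte[5]=A7: continuation. acc=(acc<<6)|0x27=0xD5A7
Completed: cp=U+D5A7 (starts at byte 3)
Byte[6]=E7: 3-byte lead, need 2 cont bytes. acc=0x7
Byte[7]=92: continuation. acc=(acc<<6)|0x12=0x1D2
Byte[8]=BA: continuation. acc=(acc<<6)|0x3A=0x74BA
Completed: cp=U+74BA (starts at byte 6)
Byte[9]=E6: 3-byte lead, need 2 cont bytes. acc=0x6
Byte[10]=98: continuation. acc=(acc<<6)|0x18=0x198
Byte[11]=BD: continuation. acc=(acc<<6)|0x3D=0x663D
Completed: cp=U+663D (starts at byte 9)
Byte[12]=4A: 1-byte ASCII. cp=U+004A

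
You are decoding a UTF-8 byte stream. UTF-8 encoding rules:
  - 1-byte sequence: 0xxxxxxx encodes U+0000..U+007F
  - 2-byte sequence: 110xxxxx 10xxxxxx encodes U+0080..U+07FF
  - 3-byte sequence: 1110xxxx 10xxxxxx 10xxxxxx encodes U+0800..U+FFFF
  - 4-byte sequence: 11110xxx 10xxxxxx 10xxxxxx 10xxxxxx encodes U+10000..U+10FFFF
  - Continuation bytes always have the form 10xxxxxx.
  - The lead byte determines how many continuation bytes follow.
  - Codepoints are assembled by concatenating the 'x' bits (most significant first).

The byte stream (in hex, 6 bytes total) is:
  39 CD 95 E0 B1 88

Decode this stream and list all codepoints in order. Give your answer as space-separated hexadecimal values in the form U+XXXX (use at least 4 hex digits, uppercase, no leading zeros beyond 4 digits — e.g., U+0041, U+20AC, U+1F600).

Answer: U+0039 U+0355 U+0C48

Derivation:
Byte[0]=39: 1-byte ASCII. cp=U+0039
Byte[1]=CD: 2-byte lead, need 1 cont bytes. acc=0xD
Byte[2]=95: continuation. acc=(acc<<6)|0x15=0x355
Completed: cp=U+0355 (starts at byte 1)
Byte[3]=E0: 3-byte lead, need 2 cont bytes. acc=0x0
Byte[4]=B1: continuation. acc=(acc<<6)|0x31=0x31
Byte[5]=88: continuation. acc=(acc<<6)|0x08=0xC48
Completed: cp=U+0C48 (starts at byte 3)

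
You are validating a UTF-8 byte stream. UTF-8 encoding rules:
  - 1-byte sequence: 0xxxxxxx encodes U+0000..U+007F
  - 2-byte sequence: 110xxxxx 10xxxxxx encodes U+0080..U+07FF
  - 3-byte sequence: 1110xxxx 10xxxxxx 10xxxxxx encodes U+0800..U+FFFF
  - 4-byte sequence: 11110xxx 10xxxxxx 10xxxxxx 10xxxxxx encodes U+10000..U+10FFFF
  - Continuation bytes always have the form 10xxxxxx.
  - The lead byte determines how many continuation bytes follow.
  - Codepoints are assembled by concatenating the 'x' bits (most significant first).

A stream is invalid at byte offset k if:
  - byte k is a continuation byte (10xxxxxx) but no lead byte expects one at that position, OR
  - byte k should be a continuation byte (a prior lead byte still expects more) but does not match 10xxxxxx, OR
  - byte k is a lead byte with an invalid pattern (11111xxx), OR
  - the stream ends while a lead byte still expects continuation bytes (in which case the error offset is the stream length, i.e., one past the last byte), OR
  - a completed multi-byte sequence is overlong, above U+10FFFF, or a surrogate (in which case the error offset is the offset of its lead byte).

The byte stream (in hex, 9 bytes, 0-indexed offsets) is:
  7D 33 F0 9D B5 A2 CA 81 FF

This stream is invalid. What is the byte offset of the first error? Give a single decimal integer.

Answer: 8

Derivation:
Byte[0]=7D: 1-byte ASCII. cp=U+007D
Byte[1]=33: 1-byte ASCII. cp=U+0033
Byte[2]=F0: 4-byte lead, need 3 cont bytes. acc=0x0
Byte[3]=9D: continuation. acc=(acc<<6)|0x1D=0x1D
Byte[4]=B5: continuation. acc=(acc<<6)|0x35=0x775
Byte[5]=A2: continuation. acc=(acc<<6)|0x22=0x1DD62
Completed: cp=U+1DD62 (starts at byte 2)
Byte[6]=CA: 2-byte lead, need 1 cont bytes. acc=0xA
Byte[7]=81: continuation. acc=(acc<<6)|0x01=0x281
Completed: cp=U+0281 (starts at byte 6)
Byte[8]=FF: INVALID lead byte (not 0xxx/110x/1110/11110)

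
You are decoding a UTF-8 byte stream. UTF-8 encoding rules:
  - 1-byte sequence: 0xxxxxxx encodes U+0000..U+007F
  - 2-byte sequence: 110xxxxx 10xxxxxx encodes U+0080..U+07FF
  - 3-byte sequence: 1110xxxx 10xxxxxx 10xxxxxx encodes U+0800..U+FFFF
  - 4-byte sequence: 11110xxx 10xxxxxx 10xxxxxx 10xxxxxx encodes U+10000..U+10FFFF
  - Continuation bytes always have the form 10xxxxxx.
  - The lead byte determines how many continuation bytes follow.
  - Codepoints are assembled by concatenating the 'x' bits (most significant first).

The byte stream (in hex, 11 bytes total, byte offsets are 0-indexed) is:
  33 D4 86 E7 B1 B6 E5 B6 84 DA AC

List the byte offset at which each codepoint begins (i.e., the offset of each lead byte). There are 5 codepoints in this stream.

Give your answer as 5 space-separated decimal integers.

Answer: 0 1 3 6 9

Derivation:
Byte[0]=33: 1-byte ASCII. cp=U+0033
Byte[1]=D4: 2-byte lead, need 1 cont bytes. acc=0x14
Byte[2]=86: continuation. acc=(acc<<6)|0x06=0x506
Completed: cp=U+0506 (starts at byte 1)
Byte[3]=E7: 3-byte lead, need 2 cont bytes. acc=0x7
Byte[4]=B1: continuation. acc=(acc<<6)|0x31=0x1F1
Byte[5]=B6: continuation. acc=(acc<<6)|0x36=0x7C76
Completed: cp=U+7C76 (starts at byte 3)
Byte[6]=E5: 3-byte lead, need 2 cont bytes. acc=0x5
Byte[7]=B6: continuation. acc=(acc<<6)|0x36=0x176
Byte[8]=84: continuation. acc=(acc<<6)|0x04=0x5D84
Completed: cp=U+5D84 (starts at byte 6)
Byte[9]=DA: 2-byte lead, need 1 cont bytes. acc=0x1A
Byte[10]=AC: continuation. acc=(acc<<6)|0x2C=0x6AC
Completed: cp=U+06AC (starts at byte 9)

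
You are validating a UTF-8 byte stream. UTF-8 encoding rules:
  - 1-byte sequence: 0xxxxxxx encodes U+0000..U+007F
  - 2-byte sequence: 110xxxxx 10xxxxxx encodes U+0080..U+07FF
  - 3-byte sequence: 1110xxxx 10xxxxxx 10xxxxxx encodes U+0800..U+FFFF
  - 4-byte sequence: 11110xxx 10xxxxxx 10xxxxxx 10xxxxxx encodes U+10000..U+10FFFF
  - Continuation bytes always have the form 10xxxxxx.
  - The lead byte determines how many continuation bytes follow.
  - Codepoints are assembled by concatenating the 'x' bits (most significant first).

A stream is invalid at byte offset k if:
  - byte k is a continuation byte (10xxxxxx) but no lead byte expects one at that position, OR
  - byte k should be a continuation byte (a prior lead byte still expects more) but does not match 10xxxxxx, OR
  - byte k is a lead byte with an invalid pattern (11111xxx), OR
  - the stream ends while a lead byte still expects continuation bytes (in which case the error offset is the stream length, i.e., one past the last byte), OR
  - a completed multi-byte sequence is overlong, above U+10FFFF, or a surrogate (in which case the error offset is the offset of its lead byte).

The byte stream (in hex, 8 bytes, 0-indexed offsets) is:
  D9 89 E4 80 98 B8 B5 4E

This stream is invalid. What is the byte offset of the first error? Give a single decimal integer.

Byte[0]=D9: 2-byte lead, need 1 cont bytes. acc=0x19
Byte[1]=89: continuation. acc=(acc<<6)|0x09=0x649
Completed: cp=U+0649 (starts at byte 0)
Byte[2]=E4: 3-byte lead, need 2 cont bytes. acc=0x4
Byte[3]=80: continuation. acc=(acc<<6)|0x00=0x100
Byte[4]=98: continuation. acc=(acc<<6)|0x18=0x4018
Completed: cp=U+4018 (starts at byte 2)
Byte[5]=B8: INVALID lead byte (not 0xxx/110x/1110/11110)

Answer: 5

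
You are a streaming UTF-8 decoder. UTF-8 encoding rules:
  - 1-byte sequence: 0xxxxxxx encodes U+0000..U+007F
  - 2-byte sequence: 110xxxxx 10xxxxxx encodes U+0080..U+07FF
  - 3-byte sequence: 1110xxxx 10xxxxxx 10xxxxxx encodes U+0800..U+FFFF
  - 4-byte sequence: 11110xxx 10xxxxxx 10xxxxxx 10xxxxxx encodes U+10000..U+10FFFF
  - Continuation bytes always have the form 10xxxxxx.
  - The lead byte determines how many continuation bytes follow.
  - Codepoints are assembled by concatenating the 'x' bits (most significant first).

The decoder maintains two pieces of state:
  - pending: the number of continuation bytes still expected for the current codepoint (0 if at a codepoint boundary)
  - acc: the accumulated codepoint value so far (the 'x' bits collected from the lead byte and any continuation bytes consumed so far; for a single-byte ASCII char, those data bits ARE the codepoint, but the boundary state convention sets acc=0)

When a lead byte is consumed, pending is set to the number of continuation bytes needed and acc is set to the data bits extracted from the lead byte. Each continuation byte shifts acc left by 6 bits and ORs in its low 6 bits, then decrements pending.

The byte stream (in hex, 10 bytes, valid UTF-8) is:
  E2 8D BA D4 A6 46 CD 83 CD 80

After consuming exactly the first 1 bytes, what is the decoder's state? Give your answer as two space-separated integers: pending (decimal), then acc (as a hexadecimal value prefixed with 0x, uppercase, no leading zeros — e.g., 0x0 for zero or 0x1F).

Answer: 2 0x2

Derivation:
Byte[0]=E2: 3-byte lead. pending=2, acc=0x2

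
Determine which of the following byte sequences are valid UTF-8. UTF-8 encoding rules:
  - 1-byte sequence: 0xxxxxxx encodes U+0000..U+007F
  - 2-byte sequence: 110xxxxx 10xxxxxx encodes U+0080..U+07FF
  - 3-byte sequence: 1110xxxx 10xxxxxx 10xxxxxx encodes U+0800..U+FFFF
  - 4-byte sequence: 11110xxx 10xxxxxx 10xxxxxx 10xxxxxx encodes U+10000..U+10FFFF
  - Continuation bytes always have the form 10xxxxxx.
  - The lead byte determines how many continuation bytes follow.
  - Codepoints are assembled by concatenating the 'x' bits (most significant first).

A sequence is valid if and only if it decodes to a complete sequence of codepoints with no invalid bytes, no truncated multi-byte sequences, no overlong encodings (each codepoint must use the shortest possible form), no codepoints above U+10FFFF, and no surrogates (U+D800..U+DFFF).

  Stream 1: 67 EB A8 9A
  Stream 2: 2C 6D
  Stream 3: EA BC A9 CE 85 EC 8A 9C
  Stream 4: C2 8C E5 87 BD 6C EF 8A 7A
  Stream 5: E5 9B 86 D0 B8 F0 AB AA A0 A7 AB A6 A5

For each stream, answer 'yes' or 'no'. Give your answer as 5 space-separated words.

Answer: yes yes yes no no

Derivation:
Stream 1: decodes cleanly. VALID
Stream 2: decodes cleanly. VALID
Stream 3: decodes cleanly. VALID
Stream 4: error at byte offset 8. INVALID
Stream 5: error at byte offset 9. INVALID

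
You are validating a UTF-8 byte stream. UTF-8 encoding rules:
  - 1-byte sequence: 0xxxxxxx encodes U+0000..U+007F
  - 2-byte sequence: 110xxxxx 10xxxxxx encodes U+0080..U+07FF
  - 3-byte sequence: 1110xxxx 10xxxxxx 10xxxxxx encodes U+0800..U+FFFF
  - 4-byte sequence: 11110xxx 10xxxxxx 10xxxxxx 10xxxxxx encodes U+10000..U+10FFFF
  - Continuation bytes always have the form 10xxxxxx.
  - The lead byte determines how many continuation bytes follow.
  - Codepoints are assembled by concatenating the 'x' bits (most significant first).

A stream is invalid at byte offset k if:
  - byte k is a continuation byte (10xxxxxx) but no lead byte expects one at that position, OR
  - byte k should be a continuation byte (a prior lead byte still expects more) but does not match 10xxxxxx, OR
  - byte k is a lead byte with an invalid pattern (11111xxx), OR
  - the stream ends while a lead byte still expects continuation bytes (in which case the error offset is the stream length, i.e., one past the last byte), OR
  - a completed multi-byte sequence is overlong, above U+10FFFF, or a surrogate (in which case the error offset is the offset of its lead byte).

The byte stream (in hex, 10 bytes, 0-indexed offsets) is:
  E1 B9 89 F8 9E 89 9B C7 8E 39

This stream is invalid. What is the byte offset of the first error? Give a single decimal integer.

Answer: 3

Derivation:
Byte[0]=E1: 3-byte lead, need 2 cont bytes. acc=0x1
Byte[1]=B9: continuation. acc=(acc<<6)|0x39=0x79
Byte[2]=89: continuation. acc=(acc<<6)|0x09=0x1E49
Completed: cp=U+1E49 (starts at byte 0)
Byte[3]=F8: INVALID lead byte (not 0xxx/110x/1110/11110)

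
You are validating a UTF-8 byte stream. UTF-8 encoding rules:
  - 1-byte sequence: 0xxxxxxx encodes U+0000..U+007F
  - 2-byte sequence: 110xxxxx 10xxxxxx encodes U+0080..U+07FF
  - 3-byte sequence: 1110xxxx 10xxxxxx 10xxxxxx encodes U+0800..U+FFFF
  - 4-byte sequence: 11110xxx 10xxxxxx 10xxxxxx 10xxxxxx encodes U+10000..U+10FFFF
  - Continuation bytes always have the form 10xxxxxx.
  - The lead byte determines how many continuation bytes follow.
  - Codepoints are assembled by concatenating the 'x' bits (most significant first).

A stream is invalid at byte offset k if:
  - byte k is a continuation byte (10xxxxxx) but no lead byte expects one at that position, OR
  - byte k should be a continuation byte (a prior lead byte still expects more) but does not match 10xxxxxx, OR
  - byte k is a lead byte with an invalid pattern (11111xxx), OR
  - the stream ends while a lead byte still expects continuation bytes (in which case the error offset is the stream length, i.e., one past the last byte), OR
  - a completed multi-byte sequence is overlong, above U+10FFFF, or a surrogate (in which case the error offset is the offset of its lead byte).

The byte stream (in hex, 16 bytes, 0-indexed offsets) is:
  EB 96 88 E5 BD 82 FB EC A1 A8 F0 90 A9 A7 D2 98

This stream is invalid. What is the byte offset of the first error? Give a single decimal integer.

Byte[0]=EB: 3-byte lead, need 2 cont bytes. acc=0xB
Byte[1]=96: continuation. acc=(acc<<6)|0x16=0x2D6
Byte[2]=88: continuation. acc=(acc<<6)|0x08=0xB588
Completed: cp=U+B588 (starts at byte 0)
Byte[3]=E5: 3-byte lead, need 2 cont bytes. acc=0x5
Byte[4]=BD: continuation. acc=(acc<<6)|0x3D=0x17D
Byte[5]=82: continuation. acc=(acc<<6)|0x02=0x5F42
Completed: cp=U+5F42 (starts at byte 3)
Byte[6]=FB: INVALID lead byte (not 0xxx/110x/1110/11110)

Answer: 6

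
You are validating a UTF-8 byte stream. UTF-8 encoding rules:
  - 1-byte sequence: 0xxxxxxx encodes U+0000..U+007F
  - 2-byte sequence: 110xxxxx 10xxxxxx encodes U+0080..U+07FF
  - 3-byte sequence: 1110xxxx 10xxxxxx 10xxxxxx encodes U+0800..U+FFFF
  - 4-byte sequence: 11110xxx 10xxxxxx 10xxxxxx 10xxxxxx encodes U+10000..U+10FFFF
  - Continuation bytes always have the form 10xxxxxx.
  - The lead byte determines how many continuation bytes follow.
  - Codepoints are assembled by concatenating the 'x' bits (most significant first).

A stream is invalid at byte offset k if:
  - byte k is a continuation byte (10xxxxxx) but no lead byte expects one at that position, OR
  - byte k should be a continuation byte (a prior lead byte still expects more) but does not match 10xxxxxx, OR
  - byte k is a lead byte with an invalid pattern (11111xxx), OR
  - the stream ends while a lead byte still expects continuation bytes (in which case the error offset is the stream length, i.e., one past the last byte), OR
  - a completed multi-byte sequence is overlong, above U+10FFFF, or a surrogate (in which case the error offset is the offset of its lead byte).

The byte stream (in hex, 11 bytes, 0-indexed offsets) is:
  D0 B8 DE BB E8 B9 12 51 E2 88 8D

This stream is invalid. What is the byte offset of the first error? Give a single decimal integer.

Byte[0]=D0: 2-byte lead, need 1 cont bytes. acc=0x10
Byte[1]=B8: continuation. acc=(acc<<6)|0x38=0x438
Completed: cp=U+0438 (starts at byte 0)
Byte[2]=DE: 2-byte lead, need 1 cont bytes. acc=0x1E
Byte[3]=BB: continuation. acc=(acc<<6)|0x3B=0x7BB
Completed: cp=U+07BB (starts at byte 2)
Byte[4]=E8: 3-byte lead, need 2 cont bytes. acc=0x8
Byte[5]=B9: continuation. acc=(acc<<6)|0x39=0x239
Byte[6]=12: expected 10xxxxxx continuation. INVALID

Answer: 6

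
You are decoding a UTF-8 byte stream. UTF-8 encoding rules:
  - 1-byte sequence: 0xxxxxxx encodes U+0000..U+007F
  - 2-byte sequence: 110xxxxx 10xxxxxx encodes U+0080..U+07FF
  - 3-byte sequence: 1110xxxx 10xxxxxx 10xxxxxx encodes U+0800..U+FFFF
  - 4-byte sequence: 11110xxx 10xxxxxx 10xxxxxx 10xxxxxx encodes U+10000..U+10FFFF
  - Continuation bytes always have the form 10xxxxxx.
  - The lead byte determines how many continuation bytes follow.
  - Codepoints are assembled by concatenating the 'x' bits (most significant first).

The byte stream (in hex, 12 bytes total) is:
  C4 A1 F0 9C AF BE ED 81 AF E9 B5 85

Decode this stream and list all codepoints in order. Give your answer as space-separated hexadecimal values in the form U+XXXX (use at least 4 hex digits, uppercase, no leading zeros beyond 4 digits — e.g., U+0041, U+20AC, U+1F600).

Byte[0]=C4: 2-byte lead, need 1 cont bytes. acc=0x4
Byte[1]=A1: continuation. acc=(acc<<6)|0x21=0x121
Completed: cp=U+0121 (starts at byte 0)
Byte[2]=F0: 4-byte lead, need 3 cont bytes. acc=0x0
Byte[3]=9C: continuation. acc=(acc<<6)|0x1C=0x1C
Byte[4]=AF: continuation. acc=(acc<<6)|0x2F=0x72F
Byte[5]=BE: continuation. acc=(acc<<6)|0x3E=0x1CBFE
Completed: cp=U+1CBFE (starts at byte 2)
Byte[6]=ED: 3-byte lead, need 2 cont bytes. acc=0xD
Byte[7]=81: continuation. acc=(acc<<6)|0x01=0x341
Byte[8]=AF: continuation. acc=(acc<<6)|0x2F=0xD06F
Completed: cp=U+D06F (starts at byte 6)
Byte[9]=E9: 3-byte lead, need 2 cont bytes. acc=0x9
Byte[10]=B5: continuation. acc=(acc<<6)|0x35=0x275
Byte[11]=85: continuation. acc=(acc<<6)|0x05=0x9D45
Completed: cp=U+9D45 (starts at byte 9)

Answer: U+0121 U+1CBFE U+D06F U+9D45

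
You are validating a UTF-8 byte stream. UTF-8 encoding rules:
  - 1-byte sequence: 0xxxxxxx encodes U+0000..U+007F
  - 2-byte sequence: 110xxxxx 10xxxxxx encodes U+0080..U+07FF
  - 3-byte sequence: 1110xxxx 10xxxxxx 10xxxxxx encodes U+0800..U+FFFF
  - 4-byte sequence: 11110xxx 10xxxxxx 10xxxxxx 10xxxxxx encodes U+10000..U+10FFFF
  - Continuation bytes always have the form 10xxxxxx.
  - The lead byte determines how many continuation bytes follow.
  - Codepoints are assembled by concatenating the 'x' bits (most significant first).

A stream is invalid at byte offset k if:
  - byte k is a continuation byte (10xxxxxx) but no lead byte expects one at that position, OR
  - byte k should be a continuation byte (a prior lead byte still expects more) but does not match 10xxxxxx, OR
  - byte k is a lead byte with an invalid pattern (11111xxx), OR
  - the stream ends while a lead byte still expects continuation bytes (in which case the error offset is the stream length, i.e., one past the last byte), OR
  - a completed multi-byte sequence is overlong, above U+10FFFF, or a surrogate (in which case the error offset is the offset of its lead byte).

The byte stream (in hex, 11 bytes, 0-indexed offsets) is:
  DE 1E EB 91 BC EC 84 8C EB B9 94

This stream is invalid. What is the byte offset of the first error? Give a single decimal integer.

Answer: 1

Derivation:
Byte[0]=DE: 2-byte lead, need 1 cont bytes. acc=0x1E
Byte[1]=1E: expected 10xxxxxx continuation. INVALID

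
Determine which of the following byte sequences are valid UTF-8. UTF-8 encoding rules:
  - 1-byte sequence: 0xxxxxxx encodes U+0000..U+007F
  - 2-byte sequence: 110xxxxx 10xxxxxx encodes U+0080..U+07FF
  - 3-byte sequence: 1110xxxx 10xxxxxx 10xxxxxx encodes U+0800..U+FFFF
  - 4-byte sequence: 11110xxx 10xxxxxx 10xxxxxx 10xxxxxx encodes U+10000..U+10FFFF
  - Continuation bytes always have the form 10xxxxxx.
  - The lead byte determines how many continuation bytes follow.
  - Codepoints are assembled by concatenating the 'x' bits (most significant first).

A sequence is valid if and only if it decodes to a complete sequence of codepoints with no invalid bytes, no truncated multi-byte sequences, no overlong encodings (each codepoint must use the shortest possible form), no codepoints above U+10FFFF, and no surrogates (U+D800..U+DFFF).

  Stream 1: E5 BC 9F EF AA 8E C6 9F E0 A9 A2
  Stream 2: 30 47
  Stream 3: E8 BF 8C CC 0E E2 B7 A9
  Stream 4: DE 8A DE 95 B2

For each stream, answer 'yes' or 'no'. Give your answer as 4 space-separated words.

Stream 1: decodes cleanly. VALID
Stream 2: decodes cleanly. VALID
Stream 3: error at byte offset 4. INVALID
Stream 4: error at byte offset 4. INVALID

Answer: yes yes no no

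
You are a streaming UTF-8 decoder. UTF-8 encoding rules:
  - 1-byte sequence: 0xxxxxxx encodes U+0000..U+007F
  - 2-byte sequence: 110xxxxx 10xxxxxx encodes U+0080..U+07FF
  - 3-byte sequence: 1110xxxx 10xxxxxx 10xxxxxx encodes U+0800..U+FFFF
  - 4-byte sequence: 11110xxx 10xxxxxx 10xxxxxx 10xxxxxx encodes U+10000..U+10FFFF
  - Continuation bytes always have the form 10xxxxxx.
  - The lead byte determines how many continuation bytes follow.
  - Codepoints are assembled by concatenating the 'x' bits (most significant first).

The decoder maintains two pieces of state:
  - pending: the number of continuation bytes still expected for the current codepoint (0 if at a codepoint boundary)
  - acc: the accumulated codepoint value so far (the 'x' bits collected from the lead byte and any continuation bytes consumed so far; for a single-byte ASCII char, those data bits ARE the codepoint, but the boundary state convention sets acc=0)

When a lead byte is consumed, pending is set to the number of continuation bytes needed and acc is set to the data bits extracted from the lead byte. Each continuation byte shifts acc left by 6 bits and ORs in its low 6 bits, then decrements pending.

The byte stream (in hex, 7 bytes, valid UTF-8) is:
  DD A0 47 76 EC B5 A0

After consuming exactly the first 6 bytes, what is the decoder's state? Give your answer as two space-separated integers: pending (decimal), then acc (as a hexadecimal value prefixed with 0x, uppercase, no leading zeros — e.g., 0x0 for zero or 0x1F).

Answer: 1 0x335

Derivation:
Byte[0]=DD: 2-byte lead. pending=1, acc=0x1D
Byte[1]=A0: continuation. acc=(acc<<6)|0x20=0x760, pending=0
Byte[2]=47: 1-byte. pending=0, acc=0x0
Byte[3]=76: 1-byte. pending=0, acc=0x0
Byte[4]=EC: 3-byte lead. pending=2, acc=0xC
Byte[5]=B5: continuation. acc=(acc<<6)|0x35=0x335, pending=1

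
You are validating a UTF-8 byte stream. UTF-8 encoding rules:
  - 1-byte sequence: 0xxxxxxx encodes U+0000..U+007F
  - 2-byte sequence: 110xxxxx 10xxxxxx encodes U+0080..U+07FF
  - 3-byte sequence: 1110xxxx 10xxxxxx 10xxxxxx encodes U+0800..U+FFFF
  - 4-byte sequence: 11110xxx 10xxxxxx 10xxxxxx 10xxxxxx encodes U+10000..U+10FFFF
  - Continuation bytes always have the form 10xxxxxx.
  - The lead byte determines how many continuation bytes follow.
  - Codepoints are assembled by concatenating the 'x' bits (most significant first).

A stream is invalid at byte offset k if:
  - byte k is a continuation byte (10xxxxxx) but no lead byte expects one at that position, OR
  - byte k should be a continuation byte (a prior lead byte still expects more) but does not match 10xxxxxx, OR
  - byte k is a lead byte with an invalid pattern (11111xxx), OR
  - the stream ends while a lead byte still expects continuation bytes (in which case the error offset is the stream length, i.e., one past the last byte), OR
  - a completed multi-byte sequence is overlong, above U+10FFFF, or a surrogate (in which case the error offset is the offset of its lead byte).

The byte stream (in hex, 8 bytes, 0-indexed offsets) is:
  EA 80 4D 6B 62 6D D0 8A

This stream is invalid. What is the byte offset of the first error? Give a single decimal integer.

Byte[0]=EA: 3-byte lead, need 2 cont bytes. acc=0xA
Byte[1]=80: continuation. acc=(acc<<6)|0x00=0x280
Byte[2]=4D: expected 10xxxxxx continuation. INVALID

Answer: 2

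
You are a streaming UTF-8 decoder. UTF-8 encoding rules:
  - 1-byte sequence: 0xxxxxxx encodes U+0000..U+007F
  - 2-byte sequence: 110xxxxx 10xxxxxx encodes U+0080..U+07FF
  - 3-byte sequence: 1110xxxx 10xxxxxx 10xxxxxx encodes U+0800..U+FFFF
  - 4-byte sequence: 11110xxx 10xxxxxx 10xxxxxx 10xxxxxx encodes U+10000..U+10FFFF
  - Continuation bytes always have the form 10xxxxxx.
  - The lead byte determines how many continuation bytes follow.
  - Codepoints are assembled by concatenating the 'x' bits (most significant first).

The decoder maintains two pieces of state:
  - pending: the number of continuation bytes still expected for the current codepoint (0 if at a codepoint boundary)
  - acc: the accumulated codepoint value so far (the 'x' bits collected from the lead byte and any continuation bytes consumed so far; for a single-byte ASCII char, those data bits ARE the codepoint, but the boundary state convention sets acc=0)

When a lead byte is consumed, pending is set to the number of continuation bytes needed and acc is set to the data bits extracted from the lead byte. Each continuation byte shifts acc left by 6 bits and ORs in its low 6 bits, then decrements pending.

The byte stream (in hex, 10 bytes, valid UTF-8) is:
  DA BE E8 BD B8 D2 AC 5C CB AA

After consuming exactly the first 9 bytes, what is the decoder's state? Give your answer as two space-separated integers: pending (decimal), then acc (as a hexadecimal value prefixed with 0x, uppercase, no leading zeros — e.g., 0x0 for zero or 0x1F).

Byte[0]=DA: 2-byte lead. pending=1, acc=0x1A
Byte[1]=BE: continuation. acc=(acc<<6)|0x3E=0x6BE, pending=0
Byte[2]=E8: 3-byte lead. pending=2, acc=0x8
Byte[3]=BD: continuation. acc=(acc<<6)|0x3D=0x23D, pending=1
Byte[4]=B8: continuation. acc=(acc<<6)|0x38=0x8F78, pending=0
Byte[5]=D2: 2-byte lead. pending=1, acc=0x12
Byte[6]=AC: continuation. acc=(acc<<6)|0x2C=0x4AC, pending=0
Byte[7]=5C: 1-byte. pending=0, acc=0x0
Byte[8]=CB: 2-byte lead. pending=1, acc=0xB

Answer: 1 0xB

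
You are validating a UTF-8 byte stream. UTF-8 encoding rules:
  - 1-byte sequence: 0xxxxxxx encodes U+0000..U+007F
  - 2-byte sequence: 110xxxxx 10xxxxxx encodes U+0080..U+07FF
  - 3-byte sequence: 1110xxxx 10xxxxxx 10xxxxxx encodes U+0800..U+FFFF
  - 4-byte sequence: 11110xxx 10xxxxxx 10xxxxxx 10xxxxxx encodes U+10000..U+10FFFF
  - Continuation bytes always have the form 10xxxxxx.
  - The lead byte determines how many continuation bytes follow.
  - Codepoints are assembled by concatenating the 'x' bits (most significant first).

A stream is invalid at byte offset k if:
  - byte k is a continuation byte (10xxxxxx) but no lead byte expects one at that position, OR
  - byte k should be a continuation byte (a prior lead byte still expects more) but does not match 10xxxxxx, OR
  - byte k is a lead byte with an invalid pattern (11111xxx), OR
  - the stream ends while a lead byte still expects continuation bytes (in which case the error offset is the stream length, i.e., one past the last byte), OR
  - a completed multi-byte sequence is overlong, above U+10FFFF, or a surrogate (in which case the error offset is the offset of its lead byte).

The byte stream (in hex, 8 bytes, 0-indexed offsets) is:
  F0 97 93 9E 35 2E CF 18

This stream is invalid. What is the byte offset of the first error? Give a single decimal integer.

Answer: 7

Derivation:
Byte[0]=F0: 4-byte lead, need 3 cont bytes. acc=0x0
Byte[1]=97: continuation. acc=(acc<<6)|0x17=0x17
Byte[2]=93: continuation. acc=(acc<<6)|0x13=0x5D3
Byte[3]=9E: continuation. acc=(acc<<6)|0x1E=0x174DE
Completed: cp=U+174DE (starts at byte 0)
Byte[4]=35: 1-byte ASCII. cp=U+0035
Byte[5]=2E: 1-byte ASCII. cp=U+002E
Byte[6]=CF: 2-byte lead, need 1 cont bytes. acc=0xF
Byte[7]=18: expected 10xxxxxx continuation. INVALID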